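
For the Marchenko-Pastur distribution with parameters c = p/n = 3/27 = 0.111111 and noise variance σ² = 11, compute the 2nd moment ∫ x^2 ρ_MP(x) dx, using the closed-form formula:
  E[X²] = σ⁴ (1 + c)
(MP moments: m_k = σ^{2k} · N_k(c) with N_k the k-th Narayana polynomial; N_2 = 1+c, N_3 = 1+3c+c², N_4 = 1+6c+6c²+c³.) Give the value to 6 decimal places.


E[X²] = σ⁴ (1 + c) (second MP moment). With σ² = 11 (so σ⁴ = 121) and c = 3/27 = 0.111111: E[X²] = 121 · (1 + 0.111111) = 121 · 1.111111.

So E[X^2] = 134.444444.


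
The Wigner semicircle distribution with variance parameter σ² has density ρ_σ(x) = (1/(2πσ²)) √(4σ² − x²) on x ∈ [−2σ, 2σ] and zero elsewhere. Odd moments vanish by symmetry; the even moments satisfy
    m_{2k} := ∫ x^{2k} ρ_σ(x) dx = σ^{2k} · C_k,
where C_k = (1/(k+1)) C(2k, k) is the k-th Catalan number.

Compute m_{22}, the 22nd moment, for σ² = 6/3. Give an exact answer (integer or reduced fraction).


By the scaled semicircle moment identity, m_{2k} = σ^{2k} · C_k with k = 11.
C_11 = (1/(k+1)) · C(2k, k) = (1/12) · C(22, 11) = (1/12) · 705432 = 58786.
σ^{2k} = (σ²)^k = (6/3)^11 = 2048.

Therefore m_{22} = σ^{22} · C_11 = 2048 · 58786 = 120393728.


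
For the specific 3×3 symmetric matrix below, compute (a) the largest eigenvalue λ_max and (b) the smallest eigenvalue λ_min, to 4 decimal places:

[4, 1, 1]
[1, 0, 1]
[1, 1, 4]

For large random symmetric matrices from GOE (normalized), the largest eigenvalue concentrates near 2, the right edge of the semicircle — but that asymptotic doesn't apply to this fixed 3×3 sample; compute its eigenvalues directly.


Since M is real symmetric, all three eigenvalues are real; they are the roots of det(λI − M) = λ³ − (tr M) λ² + s λ − det M, where s is the sum of the principal 2×2 minors.
tr M = 4 + 0 + 4 = 8.
s = (4·0 − 1²) + (4·4 − 1²) + (0·4 − 1²) = -1 + 15 + (-1) = 13.
det M (expand along row 1) = 4·(-1) − 1·3 + 1·1 = -6.
Characteristic polynomial: λ³ − 8λ² + 13λ + 6 = 0.
Substitute λ = y + (tr M)/3 = y + 2.666667 to remove the quadratic term: y³ + p·y + q = 0 with p = s − (tr M)²/3 = -8.333333 and q = −2(tr M)³/27 + (tr M)·s/3 − det M = 2.740741.
Three real roots ⇒ use the trigonometric (Viète) form: r = 2√(−p/3) = 3.333333, φ = arccos(3q/(p·r)) = arccos(-0.296000) = 1.871299 rad.
y_k = r·cos(φ/3 − 2πk/3) for k = 0, 1, 2 gives y = 2.705615, 0.333333, -3.038948.
λ_k = y_k + 2.666667 gives λ = 5.3723, 3.0000, -0.3723 (check: the sum is 8.0000 = tr M).

Hence λ_max = 5.3723 and λ_min = -0.3723.


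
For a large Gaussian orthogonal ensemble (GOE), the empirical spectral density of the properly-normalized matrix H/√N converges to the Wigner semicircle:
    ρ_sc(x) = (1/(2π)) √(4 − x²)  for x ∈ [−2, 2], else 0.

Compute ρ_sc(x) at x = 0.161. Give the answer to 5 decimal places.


ρ_sc(x) = (1/(2π)) √(4 − x²). With x = 0.161:
  4 − x² = 4 − (0.161)² = 4 − 0.025921 = 3.974079.
  √(4 − x²) = 1.993509.
  1/(2π) = 0.159155.
  ρ_sc(0.161) = 0.159155 · 1.993509 = 0.317277.

Rounded to 5 decimal places: ρ_sc(0.161) ≈ 0.31728.


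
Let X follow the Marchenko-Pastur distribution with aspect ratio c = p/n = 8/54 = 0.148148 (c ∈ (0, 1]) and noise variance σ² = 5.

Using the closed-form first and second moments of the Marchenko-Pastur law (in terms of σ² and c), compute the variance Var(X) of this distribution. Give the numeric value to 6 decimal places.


Recall the MP moments m_1 = E[X] = σ² and m_2 = E[X²] = σ⁴ (1 + c).
m_1 = E[X] = σ² = 5, so m_1² = 25.
m_2 = E[X²] = σ⁴ (1 + c) = 25 · (1 + 0.148148) = 25 · 1.148148 = 28.703704.
(Note m_2 − m_1² simplifies to c · σ⁴ = 0.148148 · 25.)

Var(X) = m_2 − m_1² = 28.703704 − 25 = 3.703704.


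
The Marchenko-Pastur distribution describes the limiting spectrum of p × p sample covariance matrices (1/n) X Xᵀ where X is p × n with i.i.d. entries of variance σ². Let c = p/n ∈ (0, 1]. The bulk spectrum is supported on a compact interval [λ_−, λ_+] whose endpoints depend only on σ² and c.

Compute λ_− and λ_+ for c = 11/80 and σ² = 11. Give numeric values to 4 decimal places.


c = 11/80 = 0.137500; √c = 0.370810.
λ_− = σ² (1 − √c)² = 11 · (1 − 0.370810)² = 11 · (0.629190)² = 4.354682.
λ_+ = σ² (1 + √c)² = 11 · (1 + 0.370810)² = 11 · (1.370810)² = 20.670318.

Rounded to 4 decimal places: λ_− ≈ 4.3547, λ_+ ≈ 20.6703.


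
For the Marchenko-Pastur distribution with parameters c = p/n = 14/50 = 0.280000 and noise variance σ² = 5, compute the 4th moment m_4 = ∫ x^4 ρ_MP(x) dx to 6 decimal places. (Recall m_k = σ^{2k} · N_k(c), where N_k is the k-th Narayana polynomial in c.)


E[X⁴] = σ⁸ (1 + 6c + 6c² + c³) (fourth MP moment). With σ² = 5 (so σ⁸ = 625) and c = 14/50 = 0.280000: E[X⁴] = 625 · (1 + 6·0.280000 + 6·(0.280000)² + (0.280000)³) = 625 · 3.172352.

So E[X^4] = 1982.720000.


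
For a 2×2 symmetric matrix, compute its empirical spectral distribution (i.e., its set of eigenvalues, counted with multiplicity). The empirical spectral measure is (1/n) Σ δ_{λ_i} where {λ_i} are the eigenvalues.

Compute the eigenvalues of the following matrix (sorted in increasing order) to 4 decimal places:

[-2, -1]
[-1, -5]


Since M is real symmetric, both eigenvalues are real; they are the roots of det(λI − M) = λ² − (tr M) λ + det M.
tr M = -2 + (-5) = -7.
det M = (-2)·(-5) − (-1)² = 10 − 1 = 9.
Characteristic polynomial: λ² + 7λ + 9 = 0.
Discriminant Δ = (tr M)² − 4·det M = 49 − 36 = 13; √Δ = 3.605551.
λ = (tr M ± √Δ)/2 = (-7 ± 3.605551)/2, giving (tr M − √Δ)/2 = -5.3028 and (tr M + √Δ)/2 = -1.6972.

Eigenvalues sorted in increasing order: [-5.3028, -1.6972].


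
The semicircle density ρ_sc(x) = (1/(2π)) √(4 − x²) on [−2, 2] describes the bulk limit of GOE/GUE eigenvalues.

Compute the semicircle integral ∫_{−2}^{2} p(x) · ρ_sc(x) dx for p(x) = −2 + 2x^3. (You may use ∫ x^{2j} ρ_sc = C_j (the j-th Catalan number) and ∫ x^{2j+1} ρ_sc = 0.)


Write p(x) = Σ a_i x^i, split into monomials and integrate each against ρ_sc separately.
Using ∫ x^{2j} ρ_sc = C_j = (1/(j+1)) C(2j, j) (Catalan numbers) and ∫ x^{2j+1} ρ_sc = 0 (odd monomials vanish by symmetry):
  i = 0 (even): a_0 · C_{0} = -2 · 1 = -2
  i = 3 (odd): ∫ x^3 ρ_sc = 0 (vanishes)

Summing the contributions: ∫_{−2}^{2} p(x) ρ_sc(x) dx = -2.


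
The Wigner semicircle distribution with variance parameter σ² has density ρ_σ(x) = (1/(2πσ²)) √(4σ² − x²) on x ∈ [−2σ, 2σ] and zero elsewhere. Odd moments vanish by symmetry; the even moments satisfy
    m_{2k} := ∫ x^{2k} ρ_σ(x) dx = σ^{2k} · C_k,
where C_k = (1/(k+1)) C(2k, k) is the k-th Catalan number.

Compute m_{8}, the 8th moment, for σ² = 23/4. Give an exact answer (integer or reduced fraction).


By the scaled semicircle moment identity, m_{2k} = σ^{2k} · C_k with k = 4.
C_4 = (1/(k+1)) · C(2k, k) = (1/5) · C(8, 4) = (1/5) · 70 = 14.
σ^{2k} = (σ²)^k = (23/4)^4 = 279841/256.

Therefore m_{8} = σ^{8} · C_4 = (279841/256) · 14 = 1958887/128.


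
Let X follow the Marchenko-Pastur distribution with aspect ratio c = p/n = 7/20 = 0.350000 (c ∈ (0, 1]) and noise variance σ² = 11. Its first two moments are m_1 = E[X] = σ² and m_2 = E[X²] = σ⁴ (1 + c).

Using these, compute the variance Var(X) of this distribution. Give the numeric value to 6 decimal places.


m_1 = E[X] = σ² = 11, so m_1² = 121.
m_2 = E[X²] = σ⁴ (1 + c) = 121 · (1 + 0.350000) = 121 · 1.350000 = 163.350000.
(Note m_2 − m_1² simplifies to c · σ⁴ = 0.350000 · 121.)

Var(X) = m_2 − m_1² = 163.350000 − 121 = 42.350000.


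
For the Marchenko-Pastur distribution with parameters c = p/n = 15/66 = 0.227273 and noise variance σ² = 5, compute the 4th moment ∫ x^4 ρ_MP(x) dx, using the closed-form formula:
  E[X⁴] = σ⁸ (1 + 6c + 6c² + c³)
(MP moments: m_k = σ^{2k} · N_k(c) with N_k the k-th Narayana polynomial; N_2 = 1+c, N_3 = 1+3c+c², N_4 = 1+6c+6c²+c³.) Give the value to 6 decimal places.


E[X⁴] = σ⁸ (1 + 6c + 6c² + c³) (fourth MP moment). With σ² = 5 (so σ⁸ = 625) and c = 15/66 = 0.227273: E[X⁴] = 625 · (1 + 6·0.227273 + 6·(0.227273)² + (0.227273)³) = 625 · 2.685293.

So E[X^4] = 1678.308133.


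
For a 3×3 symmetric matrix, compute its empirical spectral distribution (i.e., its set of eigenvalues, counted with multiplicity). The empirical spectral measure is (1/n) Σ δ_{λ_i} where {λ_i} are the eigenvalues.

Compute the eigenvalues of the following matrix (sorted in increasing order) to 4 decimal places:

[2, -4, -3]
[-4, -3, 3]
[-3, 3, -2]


Since M is real symmetric, all three eigenvalues are real; they are the roots of det(λI − M) = λ³ − (tr M) λ² + s λ − det M, where s is the sum of the principal 2×2 minors.
tr M = 2 + (-3) + (-2) = -3.
s = (2·(-3) − (-4)²) + (2·(-2) − (-3)²) + ((-3)·(-2) − 3²) = -22 + (-13) + (-3) = -38.
det M (expand along row 1) = 2·(-3) − (-4)·17 + (-3)·(-21) = 125.
Characteristic polynomial: λ³ + 3λ² − 38λ − 125 = 0.
Substitute λ = y + (tr M)/3 = y − 1.000000 to remove the quadratic term: y³ + p·y + q = 0 with p = s − (tr M)²/3 = -41.000000 and q = −2(tr M)³/27 + (tr M)·s/3 − det M = -85.000000.
Three real roots ⇒ use the trigonometric (Viète) form: r = 2√(−p/3) = 7.393691, φ = arccos(3q/(p·r)) = arccos(0.841192) = 0.571313 rad.
y_k = r·cos(φ/3 − 2πk/3) for k = 0, 1, 2 gives y = 7.260024, -2.417974, -4.842051.
λ_k = y_k − 1.000000 gives λ = 6.2600, -3.4180, -5.8421 (check: the sum is -3.0000 = tr M).

Eigenvalues sorted in increasing order: [-5.8421, -3.4180, 6.2600].


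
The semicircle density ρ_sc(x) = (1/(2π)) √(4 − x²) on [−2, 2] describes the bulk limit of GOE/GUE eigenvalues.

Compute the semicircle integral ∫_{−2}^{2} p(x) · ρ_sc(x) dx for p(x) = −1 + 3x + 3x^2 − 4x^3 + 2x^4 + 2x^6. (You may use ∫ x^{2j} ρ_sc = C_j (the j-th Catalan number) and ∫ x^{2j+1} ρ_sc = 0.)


Write p(x) = Σ a_i x^i, split into monomials and integrate each against ρ_sc separately.
Using ∫ x^{2j} ρ_sc = C_j = (1/(j+1)) C(2j, j) (Catalan numbers) and ∫ x^{2j+1} ρ_sc = 0 (odd monomials vanish by symmetry):
  i = 0 (even): a_0 · C_{0} = -1 · 1 = -1
  i = 1 (odd): ∫ x^1 ρ_sc = 0 (vanishes)
  i = 2 (even): a_2 · C_{1} = 3 · 1 = 3
  i = 3 (odd): ∫ x^3 ρ_sc = 0 (vanishes)
  i = 4 (even): a_4 · C_{2} = 2 · 2 = 4
  i = 6 (even): a_6 · C_{3} = 2 · 5 = 10

Summing the contributions: ∫_{−2}^{2} p(x) ρ_sc(x) dx = (-1) + 3 + 4 + 10 = 16.


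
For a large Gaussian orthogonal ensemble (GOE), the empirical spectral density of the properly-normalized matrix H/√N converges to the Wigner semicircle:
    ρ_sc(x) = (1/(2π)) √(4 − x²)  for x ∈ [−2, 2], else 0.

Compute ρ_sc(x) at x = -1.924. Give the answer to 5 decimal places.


ρ_sc(x) = (1/(2π)) √(4 − x²). With x = -1.924:
  4 − x² = 4 − (-1.924)² = 4 − 3.701776 = 0.298224.
  √(4 − x²) = 0.546099.
  1/(2π) = 0.159155.
  ρ_sc(-1.924) = 0.159155 · 0.546099 = 0.086914.

Rounded to 5 decimal places: ρ_sc(-1.924) ≈ 0.08691.


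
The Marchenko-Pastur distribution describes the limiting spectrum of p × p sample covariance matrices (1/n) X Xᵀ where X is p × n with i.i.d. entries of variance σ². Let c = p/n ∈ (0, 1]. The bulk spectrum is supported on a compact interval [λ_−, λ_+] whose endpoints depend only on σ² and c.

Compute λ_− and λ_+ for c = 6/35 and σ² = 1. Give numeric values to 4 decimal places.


c = 6/35 = 0.171429; √c = 0.414039.
λ_− = σ² (1 − √c)² = 1 · (1 − 0.414039)² = 1 · (0.585961)² = 0.343350.
λ_+ = σ² (1 + √c)² = 1 · (1 + 0.414039)² = 1 · (1.414039)² = 1.999507.

Rounded to 4 decimal places: λ_− ≈ 0.3433, λ_+ ≈ 1.9995.


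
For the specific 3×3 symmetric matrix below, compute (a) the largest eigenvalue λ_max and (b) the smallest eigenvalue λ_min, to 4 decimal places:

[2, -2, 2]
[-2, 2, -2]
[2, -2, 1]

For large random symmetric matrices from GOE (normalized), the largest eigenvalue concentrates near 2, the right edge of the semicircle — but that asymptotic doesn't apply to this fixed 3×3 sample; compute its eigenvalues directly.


Since M is real symmetric, all three eigenvalues are real; they are the roots of det(λI − M) = λ³ − (tr M) λ² + s λ − det M, where s is the sum of the principal 2×2 minors.
tr M = 2 + 2 + 1 = 5.
s = (2·2 − (-2)²) + (2·1 − 2²) + (2·1 − (-2)²) = 0 + (-2) + (-2) = -4.
det M (expand along row 1) = 2·(-2) − (-2)·2 + 2·0 = 0.
Characteristic polynomial: λ³ − 5λ² − 4λ = 0.
Substitute λ = y + (tr M)/3 = y + 1.666667 to remove the quadratic term: y³ + p·y + q = 0 with p = s − (tr M)²/3 = -12.333333 and q = −2(tr M)³/27 + (tr M)·s/3 − det M = -15.925926.
Three real roots ⇒ use the trigonometric (Viète) form: r = 2√(−p/3) = 4.055175, φ = arccos(3q/(p·r)) = arccos(0.955291) = 0.300152 rad.
y_k = r·cos(φ/3 − 2πk/3) for k = 0, 1, 2 gives y = 4.034895, -1.666667, -2.368229.
λ_k = y_k + 1.666667 gives λ = 5.7016, 0.0000, -0.7016 (check: the sum is 5.0000 = tr M).

Hence λ_max = 5.7016 and λ_min = -0.7016.


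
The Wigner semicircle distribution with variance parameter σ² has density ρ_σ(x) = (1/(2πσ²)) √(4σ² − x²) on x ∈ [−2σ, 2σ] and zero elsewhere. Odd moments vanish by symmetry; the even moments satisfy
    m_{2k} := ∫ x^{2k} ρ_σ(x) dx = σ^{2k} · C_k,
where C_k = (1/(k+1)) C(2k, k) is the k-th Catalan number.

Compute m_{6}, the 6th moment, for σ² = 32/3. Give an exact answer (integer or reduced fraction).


By the scaled semicircle moment identity, m_{2k} = σ^{2k} · C_k with k = 3.
C_3 = (1/(k+1)) · C(2k, k) = (1/4) · C(6, 3) = (1/4) · 20 = 5.
σ^{2k} = (σ²)^k = (32/3)^3 = 32768/27.

Therefore m_{6} = σ^{6} · C_3 = (32768/27) · 5 = 163840/27.


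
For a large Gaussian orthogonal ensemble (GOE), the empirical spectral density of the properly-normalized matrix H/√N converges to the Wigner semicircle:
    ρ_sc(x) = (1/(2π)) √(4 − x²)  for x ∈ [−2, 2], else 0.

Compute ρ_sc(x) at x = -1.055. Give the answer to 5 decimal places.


ρ_sc(x) = (1/(2π)) √(4 − x²). With x = -1.055:
  4 − x² = 4 − (-1.055)² = 4 − 1.113025 = 2.886975.
  √(4 − x²) = 1.699110.
  1/(2π) = 0.159155.
  ρ_sc(-1.055) = 0.159155 · 1.699110 = 0.270422.

Rounded to 5 decimal places: ρ_sc(-1.055) ≈ 0.27042.


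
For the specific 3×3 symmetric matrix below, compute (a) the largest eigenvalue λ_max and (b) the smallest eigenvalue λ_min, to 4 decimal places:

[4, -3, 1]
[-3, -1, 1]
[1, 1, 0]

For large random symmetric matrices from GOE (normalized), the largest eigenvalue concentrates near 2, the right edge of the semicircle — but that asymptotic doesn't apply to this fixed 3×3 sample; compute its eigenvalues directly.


Since M is real symmetric, all three eigenvalues are real; they are the roots of det(λI − M) = λ³ − (tr M) λ² + s λ − det M, where s is the sum of the principal 2×2 minors.
tr M = 4 + (-1) + 0 = 3.
s = (4·(-1) − (-3)²) + (4·0 − 1²) + ((-1)·0 − 1²) = -13 + (-1) + (-1) = -15.
det M (expand along row 1) = 4·(-1) − (-3)·(-1) + 1·(-2) = -9.
Characteristic polynomial: λ³ − 3λ² − 15λ + 9 = 0.
Substitute λ = y + (tr M)/3 = y + 1.000000 to remove the quadratic term: y³ + p·y + q = 0 with p = s − (tr M)²/3 = -18.000000 and q = −2(tr M)³/27 + (tr M)·s/3 − det M = -8.000000.
Three real roots ⇒ use the trigonometric (Viète) form: r = 2√(−p/3) = 4.898979, φ = arccos(3q/(p·r)) = arccos(0.272166) = 1.295154 rad.
y_k = r·cos(φ/3 − 2πk/3) for k = 0, 1, 2 gives y = 4.449490, -0.449490, -4.000000.
λ_k = y_k + 1.000000 gives λ = 5.4495, 0.5505, -3.0000 (check: the sum is 3.0000 = tr M).

Hence λ_max = 5.4495 and λ_min = -3.0000.


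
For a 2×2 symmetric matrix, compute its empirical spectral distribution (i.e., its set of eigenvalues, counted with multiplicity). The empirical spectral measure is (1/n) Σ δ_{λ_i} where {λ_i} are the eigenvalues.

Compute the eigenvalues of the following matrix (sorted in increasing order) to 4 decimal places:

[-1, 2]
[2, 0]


Since M is real symmetric, both eigenvalues are real; they are the roots of det(λI − M) = λ² − (tr M) λ + det M.
tr M = -1 + 0 = -1.
det M = (-1)·0 − 2² = 0 − 4 = -4.
Characteristic polynomial: λ² + λ − 4 = 0.
Discriminant Δ = (tr M)² − 4·det M = 1 − (-16) = 17; √Δ = 4.123106.
λ = (tr M ± √Δ)/2 = (-1 ± 4.123106)/2, giving (tr M − √Δ)/2 = -2.5616 and (tr M + √Δ)/2 = 1.5616.

Eigenvalues sorted in increasing order: [-2.5616, 1.5616].


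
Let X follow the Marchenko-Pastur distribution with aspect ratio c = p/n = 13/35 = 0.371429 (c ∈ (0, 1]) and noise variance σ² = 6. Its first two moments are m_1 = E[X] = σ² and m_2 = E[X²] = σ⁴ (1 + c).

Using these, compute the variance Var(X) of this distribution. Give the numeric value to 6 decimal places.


m_1 = E[X] = σ² = 6, so m_1² = 36.
m_2 = E[X²] = σ⁴ (1 + c) = 36 · (1 + 0.371429) = 36 · 1.371429 = 49.371429.
(Note m_2 − m_1² simplifies to c · σ⁴ = 0.371429 · 36.)

Var(X) = m_2 − m_1² = 49.371429 − 36 = 13.371429.


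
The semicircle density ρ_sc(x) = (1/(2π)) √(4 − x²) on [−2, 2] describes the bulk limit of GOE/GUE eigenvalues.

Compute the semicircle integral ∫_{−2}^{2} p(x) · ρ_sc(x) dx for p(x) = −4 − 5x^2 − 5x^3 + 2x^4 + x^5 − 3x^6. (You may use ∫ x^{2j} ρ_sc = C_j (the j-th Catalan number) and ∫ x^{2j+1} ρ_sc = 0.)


Write p(x) = Σ a_i x^i, split into monomials and integrate each against ρ_sc separately.
Using ∫ x^{2j} ρ_sc = C_j = (1/(j+1)) C(2j, j) (Catalan numbers) and ∫ x^{2j+1} ρ_sc = 0 (odd monomials vanish by symmetry):
  i = 0 (even): a_0 · C_{0} = -4 · 1 = -4
  i = 2 (even): a_2 · C_{1} = -5 · 1 = -5
  i = 3 (odd): ∫ x^3 ρ_sc = 0 (vanishes)
  i = 4 (even): a_4 · C_{2} = 2 · 2 = 4
  i = 5 (odd): ∫ x^5 ρ_sc = 0 (vanishes)
  i = 6 (even): a_6 · C_{3} = -3 · 5 = -15

Summing the contributions: ∫_{−2}^{2} p(x) ρ_sc(x) dx = (-4) + (-5) + 4 + (-15) = -20.


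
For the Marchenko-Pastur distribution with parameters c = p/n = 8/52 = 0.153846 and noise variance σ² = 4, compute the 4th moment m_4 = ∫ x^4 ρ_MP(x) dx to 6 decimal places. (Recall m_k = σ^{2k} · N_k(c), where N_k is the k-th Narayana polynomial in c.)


E[X⁴] = σ⁸ (1 + 6c + 6c² + c³) (fourth MP moment). With σ² = 4 (so σ⁸ = 256) and c = 8/52 = 0.153846: E[X⁴] = 256 · (1 + 6·0.153846 + 6·(0.153846)² + (0.153846)³) = 256 · 2.068730.

So E[X^4] = 529.594902.


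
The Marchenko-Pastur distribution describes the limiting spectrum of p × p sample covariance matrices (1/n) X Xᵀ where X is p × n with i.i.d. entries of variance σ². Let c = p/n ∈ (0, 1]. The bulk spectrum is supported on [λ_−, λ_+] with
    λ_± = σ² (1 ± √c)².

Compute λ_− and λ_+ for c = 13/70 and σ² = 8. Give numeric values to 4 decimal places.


c = 13/70 = 0.185714; √c = 0.430946.
λ_− = σ² (1 − √c)² = 8 · (1 − 0.430946)² = 8 · (0.569054)² = 2.590581.
λ_+ = σ² (1 + √c)² = 8 · (1 + 0.430946)² = 8 · (1.430946)² = 16.380847.

Rounded to 4 decimal places: λ_− ≈ 2.5906, λ_+ ≈ 16.3808.


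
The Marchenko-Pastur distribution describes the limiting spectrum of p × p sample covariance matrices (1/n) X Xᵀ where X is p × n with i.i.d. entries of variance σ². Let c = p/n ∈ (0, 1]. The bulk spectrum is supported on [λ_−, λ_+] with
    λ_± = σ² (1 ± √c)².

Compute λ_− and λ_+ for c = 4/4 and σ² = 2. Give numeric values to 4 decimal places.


c = 4/4 = 1.000000; √c = 1.000000.
λ_− = σ² (1 − √c)² = 2 · (1 − 1.000000)² = 2 · (0.000000)² = 0.000000.
λ_+ = σ² (1 + √c)² = 2 · (1 + 1.000000)² = 2 · (2.000000)² = 8.000000.

Rounded to 4 decimal places: λ_− ≈ 0.0000, λ_+ ≈ 8.0000.


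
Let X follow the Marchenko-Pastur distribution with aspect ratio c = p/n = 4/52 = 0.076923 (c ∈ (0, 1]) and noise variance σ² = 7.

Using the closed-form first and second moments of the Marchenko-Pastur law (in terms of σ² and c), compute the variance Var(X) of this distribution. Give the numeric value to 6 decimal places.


Recall the MP moments m_1 = E[X] = σ² and m_2 = E[X²] = σ⁴ (1 + c).
m_1 = E[X] = σ² = 7, so m_1² = 49.
m_2 = E[X²] = σ⁴ (1 + c) = 49 · (1 + 0.076923) = 49 · 1.076923 = 52.769231.
(Note m_2 − m_1² simplifies to c · σ⁴ = 0.076923 · 49.)

Var(X) = m_2 − m_1² = 52.769231 − 49 = 3.769231.


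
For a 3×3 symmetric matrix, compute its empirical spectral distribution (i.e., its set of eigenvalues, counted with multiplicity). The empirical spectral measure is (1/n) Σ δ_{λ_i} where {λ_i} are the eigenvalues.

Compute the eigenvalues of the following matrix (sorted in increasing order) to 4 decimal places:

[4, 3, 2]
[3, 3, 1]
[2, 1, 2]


Since M is real symmetric, all three eigenvalues are real; they are the roots of det(λI − M) = λ³ − (tr M) λ² + s λ − det M, where s is the sum of the principal 2×2 minors.
tr M = 4 + 3 + 2 = 9.
s = (4·3 − 3²) + (4·2 − 2²) + (3·2 − 1²) = 3 + 4 + 5 = 12.
det M (expand along row 1) = 4·5 − 3·4 + 2·(-3) = 2.
Characteristic polynomial: λ³ − 9λ² + 12λ − 2 = 0.
Substitute λ = y + (tr M)/3 = y + 3.000000 to remove the quadratic term: y³ + p·y + q = 0 with p = s − (tr M)²/3 = -15.000000 and q = −2(tr M)³/27 + (tr M)·s/3 − det M = -20.000000.
Three real roots ⇒ use the trigonometric (Viète) form: r = 2√(−p/3) = 4.472136, φ = arccos(3q/(p·r)) = arccos(0.894427) = 0.463648 rad.
y_k = r·cos(φ/3 − 2πk/3) for k = 0, 1, 2 gives y = 4.418833, -1.613230, -2.805603.
λ_k = y_k + 3.000000 gives λ = 7.4188, 1.3868, 0.1944 (check: the sum is 9.0000 = tr M).

Eigenvalues sorted in increasing order: [0.1944, 1.3868, 7.4188].


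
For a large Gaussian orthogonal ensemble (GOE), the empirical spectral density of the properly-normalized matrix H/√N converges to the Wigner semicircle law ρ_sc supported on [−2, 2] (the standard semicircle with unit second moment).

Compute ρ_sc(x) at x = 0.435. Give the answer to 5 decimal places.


ρ_sc(x) = (1/(2π)) √(4 − x²). With x = 0.435:
  4 − x² = 4 − (0.435)² = 4 − 0.189225 = 3.810775.
  √(4 − x²) = 1.952121.
  1/(2π) = 0.159155.
  ρ_sc(0.435) = 0.159155 · 1.952121 = 0.310690.

Rounded to 5 decimal places: ρ_sc(0.435) ≈ 0.31069.


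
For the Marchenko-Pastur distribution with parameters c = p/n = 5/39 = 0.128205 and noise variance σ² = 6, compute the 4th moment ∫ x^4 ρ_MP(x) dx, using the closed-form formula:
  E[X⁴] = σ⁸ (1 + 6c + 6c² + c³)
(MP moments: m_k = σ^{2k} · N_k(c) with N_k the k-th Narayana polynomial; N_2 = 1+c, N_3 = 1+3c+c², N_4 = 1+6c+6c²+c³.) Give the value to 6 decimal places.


E[X⁴] = σ⁸ (1 + 6c + 6c² + c³) (fourth MP moment). With σ² = 6 (so σ⁸ = 1296) and c = 5/39 = 0.128205: E[X⁴] = 1296 · (1 + 6·0.128205 + 6·(0.128205)² + (0.128205)³) = 1296 · 1.869957.

So E[X^4] = 2423.464725.


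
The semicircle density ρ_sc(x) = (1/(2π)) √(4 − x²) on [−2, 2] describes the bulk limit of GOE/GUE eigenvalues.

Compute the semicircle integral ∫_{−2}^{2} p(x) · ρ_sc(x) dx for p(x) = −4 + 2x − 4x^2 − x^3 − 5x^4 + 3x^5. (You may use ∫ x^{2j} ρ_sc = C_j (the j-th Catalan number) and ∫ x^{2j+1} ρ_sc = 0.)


Write p(x) = Σ a_i x^i, split into monomials and integrate each against ρ_sc separately.
Using ∫ x^{2j} ρ_sc = C_j = (1/(j+1)) C(2j, j) (Catalan numbers) and ∫ x^{2j+1} ρ_sc = 0 (odd monomials vanish by symmetry):
  i = 0 (even): a_0 · C_{0} = -4 · 1 = -4
  i = 1 (odd): ∫ x^1 ρ_sc = 0 (vanishes)
  i = 2 (even): a_2 · C_{1} = -4 · 1 = -4
  i = 3 (odd): ∫ x^3 ρ_sc = 0 (vanishes)
  i = 4 (even): a_4 · C_{2} = -5 · 2 = -10
  i = 5 (odd): ∫ x^5 ρ_sc = 0 (vanishes)

Summing the contributions: ∫_{−2}^{2} p(x) ρ_sc(x) dx = (-4) + (-4) + (-10) = -18.


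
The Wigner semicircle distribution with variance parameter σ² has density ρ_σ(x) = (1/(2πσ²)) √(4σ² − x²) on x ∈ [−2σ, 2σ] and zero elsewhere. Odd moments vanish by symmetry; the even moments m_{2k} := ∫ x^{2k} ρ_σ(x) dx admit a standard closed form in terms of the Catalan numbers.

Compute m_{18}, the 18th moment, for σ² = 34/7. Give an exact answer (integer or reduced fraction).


By the scaled semicircle moment identity, m_{2k} = σ^{2k} · C_k with k = 9.
C_9 = (1/(k+1)) · C(2k, k) = (1/10) · C(18, 9) = (1/10) · 48620 = 4862.
σ^{2k} = (σ²)^k = (34/7)^9 = 60716992766464/40353607.

Therefore m_{18} = σ^{18} · C_9 = (60716992766464/40353607) · 4862 = 295206018830547968/40353607.


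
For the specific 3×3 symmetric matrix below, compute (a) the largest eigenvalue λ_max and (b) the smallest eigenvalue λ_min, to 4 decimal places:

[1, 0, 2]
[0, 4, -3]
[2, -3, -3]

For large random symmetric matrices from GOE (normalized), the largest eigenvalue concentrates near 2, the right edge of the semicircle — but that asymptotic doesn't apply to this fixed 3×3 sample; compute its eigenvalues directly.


Since M is real symmetric, all three eigenvalues are real; they are the roots of det(λI − M) = λ³ − (tr M) λ² + s λ − det M, where s is the sum of the principal 2×2 minors.
tr M = 1 + 4 + (-3) = 2.
s = (1·4 − 0²) + (1·(-3) − 2²) + (4·(-3) − (-3)²) = 4 + (-7) + (-21) = -24.
det M (expand along row 1) = 1·(-21) − 0·6 + 2·(-8) = -37.
Characteristic polynomial: λ³ − 2λ² − 24λ + 37 = 0.
Substitute λ = y + (tr M)/3 = y + 0.666667 to remove the quadratic term: y³ + p·y + q = 0 with p = s − (tr M)²/3 = -25.333333 and q = −2(tr M)³/27 + (tr M)·s/3 − det M = 20.407407.
Three real roots ⇒ use the trigonometric (Viète) form: r = 2√(−p/3) = 5.811865, φ = arccos(3q/(p·r)) = arccos(-0.415816) = 1.999636 rad.
y_k = r·cos(φ/3 − 2πk/3) for k = 0, 1, 2 gives y = 4.567907, 0.827960, -5.395867.
λ_k = y_k + 0.666667 gives λ = 5.2346, 1.4946, -4.7292 (check: the sum is 2.0000 = tr M).

Hence λ_max = 5.2346 and λ_min = -4.7292.


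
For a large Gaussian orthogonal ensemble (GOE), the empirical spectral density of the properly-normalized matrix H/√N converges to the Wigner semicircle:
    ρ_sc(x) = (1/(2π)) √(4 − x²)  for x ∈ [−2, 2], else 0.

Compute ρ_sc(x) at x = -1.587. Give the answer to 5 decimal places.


ρ_sc(x) = (1/(2π)) √(4 − x²). With x = -1.587:
  4 − x² = 4 − (-1.587)² = 4 − 2.518569 = 1.481431.
  √(4 − x²) = 1.217141.
  1/(2π) = 0.159155.
  ρ_sc(-1.587) = 0.159155 · 1.217141 = 0.193714.

Rounded to 5 decimal places: ρ_sc(-1.587) ≈ 0.19371.


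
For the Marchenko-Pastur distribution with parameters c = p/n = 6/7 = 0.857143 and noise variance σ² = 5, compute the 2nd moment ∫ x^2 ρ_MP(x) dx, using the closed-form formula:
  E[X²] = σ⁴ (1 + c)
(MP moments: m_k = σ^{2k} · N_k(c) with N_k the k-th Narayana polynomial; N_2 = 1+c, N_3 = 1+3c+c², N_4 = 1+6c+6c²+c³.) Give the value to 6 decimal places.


E[X²] = σ⁴ (1 + c) (second MP moment). With σ² = 5 (so σ⁴ = 25) and c = 6/7 = 0.857143: E[X²] = 25 · (1 + 0.857143) = 25 · 1.857143.

So E[X^2] = 46.428571.


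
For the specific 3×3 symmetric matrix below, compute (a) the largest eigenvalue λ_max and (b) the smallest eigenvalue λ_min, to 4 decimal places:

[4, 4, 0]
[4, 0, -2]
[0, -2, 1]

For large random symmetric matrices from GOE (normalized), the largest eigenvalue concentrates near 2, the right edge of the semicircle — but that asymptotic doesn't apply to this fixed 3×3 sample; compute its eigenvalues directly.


Since M is real symmetric, all three eigenvalues are real; they are the roots of det(λI − M) = λ³ − (tr M) λ² + s λ − det M, where s is the sum of the principal 2×2 minors.
tr M = 4 + 0 + 1 = 5.
s = (4·0 − 4²) + (4·1 − 0²) + (0·1 − (-2)²) = -16 + 4 + (-4) = -16.
det M (expand along row 1) = 4·(-4) − 4·4 + 0·(-8) = -32.
Characteristic polynomial: λ³ − 5λ² − 16λ + 32 = 0.
Substitute λ = y + (tr M)/3 = y + 1.666667 to remove the quadratic term: y³ + p·y + q = 0 with p = s − (tr M)²/3 = -24.333333 and q = −2(tr M)³/27 + (tr M)·s/3 − det M = -3.925926.
Three real roots ⇒ use the trigonometric (Viète) form: r = 2√(−p/3) = 5.696002, φ = arccos(3q/(p·r)) = arccos(0.084975) = 1.485719 rad.
y_k = r·cos(φ/3 − 2πk/3) for k = 0, 1, 2 gives y = 5.011656, -0.161513, -4.850143.
λ_k = y_k + 1.666667 gives λ = 6.6783, 1.5052, -3.1835 (check: the sum is 5.0000 = tr M).

Hence λ_max = 6.6783 and λ_min = -3.1835.


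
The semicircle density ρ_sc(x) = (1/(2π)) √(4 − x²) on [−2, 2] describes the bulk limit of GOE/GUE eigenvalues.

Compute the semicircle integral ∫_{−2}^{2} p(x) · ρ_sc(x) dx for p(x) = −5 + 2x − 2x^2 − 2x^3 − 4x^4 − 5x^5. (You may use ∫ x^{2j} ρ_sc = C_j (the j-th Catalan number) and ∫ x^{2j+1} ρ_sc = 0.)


Write p(x) = Σ a_i x^i, split into monomials and integrate each against ρ_sc separately.
Using ∫ x^{2j} ρ_sc = C_j = (1/(j+1)) C(2j, j) (Catalan numbers) and ∫ x^{2j+1} ρ_sc = 0 (odd monomials vanish by symmetry):
  i = 0 (even): a_0 · C_{0} = -5 · 1 = -5
  i = 1 (odd): ∫ x^1 ρ_sc = 0 (vanishes)
  i = 2 (even): a_2 · C_{1} = -2 · 1 = -2
  i = 3 (odd): ∫ x^3 ρ_sc = 0 (vanishes)
  i = 4 (even): a_4 · C_{2} = -4 · 2 = -8
  i = 5 (odd): ∫ x^5 ρ_sc = 0 (vanishes)

Summing the contributions: ∫_{−2}^{2} p(x) ρ_sc(x) dx = (-5) + (-2) + (-8) = -15.


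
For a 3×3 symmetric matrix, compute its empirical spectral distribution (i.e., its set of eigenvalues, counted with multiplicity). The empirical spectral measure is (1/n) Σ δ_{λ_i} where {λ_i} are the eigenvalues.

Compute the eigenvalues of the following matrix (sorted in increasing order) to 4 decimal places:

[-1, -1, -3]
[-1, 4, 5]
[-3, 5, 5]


Since M is real symmetric, all three eigenvalues are real; they are the roots of det(λI − M) = λ³ − (tr M) λ² + s λ − det M, where s is the sum of the principal 2×2 minors.
tr M = -1 + 4 + 5 = 8.
s = ((-1)·4 − (-1)²) + ((-1)·5 − (-3)²) + (4·5 − 5²) = -5 + (-14) + (-5) = -24.
det M (expand along row 1) = (-1)·(-5) − (-1)·10 + (-3)·7 = -6.
Characteristic polynomial: λ³ − 8λ² − 24λ + 6 = 0.
Substitute λ = y + (tr M)/3 = y + 2.666667 to remove the quadratic term: y³ + p·y + q = 0 with p = s − (tr M)²/3 = -45.333333 and q = −2(tr M)³/27 + (tr M)·s/3 − det M = -95.925926.
Three real roots ⇒ use the trigonometric (Viète) form: r = 2√(−p/3) = 7.774603, φ = arccos(3q/(p·r)) = arccos(0.816510) = 0.615457 rad.
y_k = r·cos(φ/3 − 2πk/3) for k = 0, 1, 2 gives y = 7.611569, -2.434162, -5.177407.
λ_k = y_k + 2.666667 gives λ = 10.2782, 0.2325, -2.5107 (check: the sum is 8.0000 = tr M).

Eigenvalues sorted in increasing order: [-2.5107, 0.2325, 10.2782].


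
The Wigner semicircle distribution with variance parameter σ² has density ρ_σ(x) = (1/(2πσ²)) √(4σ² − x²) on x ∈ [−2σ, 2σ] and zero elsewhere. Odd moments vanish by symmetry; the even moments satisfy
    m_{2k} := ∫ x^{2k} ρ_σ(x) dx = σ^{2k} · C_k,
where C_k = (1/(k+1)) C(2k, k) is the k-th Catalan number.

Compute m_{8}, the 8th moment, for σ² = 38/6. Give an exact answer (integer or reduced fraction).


By the scaled semicircle moment identity, m_{2k} = σ^{2k} · C_k with k = 4.
C_4 = (1/(k+1)) · C(2k, k) = (1/5) · C(8, 4) = (1/5) · 70 = 14.
σ^{2k} = (σ²)^k = (38/6)^4 = 130321/81.

Therefore m_{8} = σ^{8} · C_4 = (130321/81) · 14 = 1824494/81.


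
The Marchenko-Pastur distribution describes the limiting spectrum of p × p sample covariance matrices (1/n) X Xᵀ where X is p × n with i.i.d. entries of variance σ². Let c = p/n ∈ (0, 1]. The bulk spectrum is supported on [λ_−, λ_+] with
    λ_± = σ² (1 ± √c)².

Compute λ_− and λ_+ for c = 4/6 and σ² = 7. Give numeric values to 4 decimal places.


c = 4/6 = 0.666667; √c = 0.816497.
λ_− = σ² (1 − √c)² = 7 · (1 − 0.816497)² = 7 · (0.183503)² = 0.235715.
λ_+ = σ² (1 + √c)² = 7 · (1 + 0.816497)² = 7 · (1.816497)² = 23.097619.

Rounded to 4 decimal places: λ_− ≈ 0.2357, λ_+ ≈ 23.0976.


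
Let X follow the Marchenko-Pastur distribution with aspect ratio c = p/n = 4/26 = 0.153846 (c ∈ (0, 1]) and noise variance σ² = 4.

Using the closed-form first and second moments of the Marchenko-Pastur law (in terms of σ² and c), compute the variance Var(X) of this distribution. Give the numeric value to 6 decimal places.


Recall the MP moments m_1 = E[X] = σ² and m_2 = E[X²] = σ⁴ (1 + c).
m_1 = E[X] = σ² = 4, so m_1² = 16.
m_2 = E[X²] = σ⁴ (1 + c) = 16 · (1 + 0.153846) = 16 · 1.153846 = 18.461538.
(Note m_2 − m_1² simplifies to c · σ⁴ = 0.153846 · 16.)

Var(X) = m_2 − m_1² = 18.461538 − 16 = 2.461538.


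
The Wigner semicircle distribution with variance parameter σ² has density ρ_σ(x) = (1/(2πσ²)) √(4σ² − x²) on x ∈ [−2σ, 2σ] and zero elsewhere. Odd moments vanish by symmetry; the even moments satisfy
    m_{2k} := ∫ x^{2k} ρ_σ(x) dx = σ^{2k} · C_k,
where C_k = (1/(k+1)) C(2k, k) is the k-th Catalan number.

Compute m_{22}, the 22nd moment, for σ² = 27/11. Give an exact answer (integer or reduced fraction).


By the scaled semicircle moment identity, m_{2k} = σ^{2k} · C_k with k = 11.
C_11 = (1/(k+1)) · C(2k, k) = (1/12) · C(22, 11) = (1/12) · 705432 = 58786.
σ^{2k} = (σ²)^k = (27/11)^11 = 5559060566555523/285311670611.

Therefore m_{22} = σ^{22} · C_11 = (5559060566555523/285311670611) · 58786 = 326794934465532975078/285311670611.


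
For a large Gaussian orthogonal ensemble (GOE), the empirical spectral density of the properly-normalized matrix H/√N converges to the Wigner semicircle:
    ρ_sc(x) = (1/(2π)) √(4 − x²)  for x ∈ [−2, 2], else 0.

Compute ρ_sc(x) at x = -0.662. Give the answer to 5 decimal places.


ρ_sc(x) = (1/(2π)) √(4 − x²). With x = -0.662:
  4 − x² = 4 − (-0.662)² = 4 − 0.438244 = 3.561756.
  √(4 − x²) = 1.887262.
  1/(2π) = 0.159155.
  ρ_sc(-0.662) = 0.159155 · 1.887262 = 0.300367.

Rounded to 5 decimal places: ρ_sc(-0.662) ≈ 0.30037.


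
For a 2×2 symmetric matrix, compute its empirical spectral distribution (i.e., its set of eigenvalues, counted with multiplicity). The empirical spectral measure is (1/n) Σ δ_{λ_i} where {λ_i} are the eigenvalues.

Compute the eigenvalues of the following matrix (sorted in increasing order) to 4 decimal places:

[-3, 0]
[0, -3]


Since M is real symmetric, both eigenvalues are real; they are the roots of det(λI − M) = λ² − (tr M) λ + det M.
tr M = -3 + (-3) = -6.
det M = (-3)·(-3) − 0² = 9 − 0 = 9.
Characteristic polynomial: λ² + 6λ + 9 = 0.
Discriminant Δ = (tr M)² − 4·det M = 36 − 36 = 0; √Δ = 0.000000.
λ = (tr M ± √Δ)/2 = (-6 ± 0.000000)/2, giving (tr M − √Δ)/2 = -3.0000 and (tr M + √Δ)/2 = -3.0000.

Eigenvalues sorted in increasing order: [-3.0000, -3.0000].


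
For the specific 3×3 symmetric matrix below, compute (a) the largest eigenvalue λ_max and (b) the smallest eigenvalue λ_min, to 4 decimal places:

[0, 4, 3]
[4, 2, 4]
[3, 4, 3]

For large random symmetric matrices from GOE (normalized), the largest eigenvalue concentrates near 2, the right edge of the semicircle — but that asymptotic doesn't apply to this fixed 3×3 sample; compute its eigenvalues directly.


Since M is real symmetric, all three eigenvalues are real; they are the roots of det(λI − M) = λ³ − (tr M) λ² + s λ − det M, where s is the sum of the principal 2×2 minors.
tr M = 0 + 2 + 3 = 5.
s = (0·2 − 4²) + (0·3 − 3²) + (2·3 − 4²) = -16 + (-9) + (-10) = -35.
det M (expand along row 1) = 0·(-10) − 4·0 + 3·10 = 30.
Characteristic polynomial: λ³ − 5λ² − 35λ − 30 = 0.
Substitute λ = y + (tr M)/3 = y + 1.666667 to remove the quadratic term: y³ + p·y + q = 0 with p = s − (tr M)²/3 = -43.333333 and q = −2(tr M)³/27 + (tr M)·s/3 − det M = -97.592593.
Three real roots ⇒ use the trigonometric (Viète) form: r = 2√(−p/3) = 7.601170, φ = arccos(3q/(p·r)) = arccos(0.888865) = 0.475935 rad.
y_k = r·cos(φ/3 − 2πk/3) for k = 0, 1, 2 gives y = 7.505716, -2.712903, -4.792813.
λ_k = y_k + 1.666667 gives λ = 9.1724, -1.0462, -3.1261 (check: the sum is 5.0000 = tr M).

Hence λ_max = 9.1724 and λ_min = -3.1261.


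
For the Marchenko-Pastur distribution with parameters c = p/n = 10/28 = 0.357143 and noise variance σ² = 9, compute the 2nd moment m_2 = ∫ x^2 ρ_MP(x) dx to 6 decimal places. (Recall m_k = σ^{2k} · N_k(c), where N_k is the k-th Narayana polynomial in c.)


E[X²] = σ⁴ (1 + c) (second MP moment). With σ² = 9 (so σ⁴ = 81) and c = 10/28 = 0.357143: E[X²] = 81 · (1 + 0.357143) = 81 · 1.357143.

So E[X^2] = 109.928571.


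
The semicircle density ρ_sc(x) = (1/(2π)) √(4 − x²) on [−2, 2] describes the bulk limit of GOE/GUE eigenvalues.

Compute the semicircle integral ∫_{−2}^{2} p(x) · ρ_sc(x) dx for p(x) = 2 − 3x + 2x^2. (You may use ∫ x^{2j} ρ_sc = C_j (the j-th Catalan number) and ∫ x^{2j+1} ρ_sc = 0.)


Write p(x) = Σ a_i x^i, split into monomials and integrate each against ρ_sc separately.
Using ∫ x^{2j} ρ_sc = C_j = (1/(j+1)) C(2j, j) (Catalan numbers) and ∫ x^{2j+1} ρ_sc = 0 (odd monomials vanish by symmetry):
  i = 0 (even): a_0 · C_{0} = 2 · 1 = 2
  i = 1 (odd): ∫ x^1 ρ_sc = 0 (vanishes)
  i = 2 (even): a_2 · C_{1} = 2 · 1 = 2

Summing the contributions: ∫_{−2}^{2} p(x) ρ_sc(x) dx = 2 + 2 = 4.


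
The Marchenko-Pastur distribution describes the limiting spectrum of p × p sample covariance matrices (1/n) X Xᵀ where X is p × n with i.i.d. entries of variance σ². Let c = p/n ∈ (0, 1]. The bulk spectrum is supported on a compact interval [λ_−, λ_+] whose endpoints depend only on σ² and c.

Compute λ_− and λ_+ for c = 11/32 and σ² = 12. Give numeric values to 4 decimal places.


c = 11/32 = 0.343750; √c = 0.586302.
λ_− = σ² (1 − √c)² = 12 · (1 − 0.586302)² = 12 · (0.413698)² = 2.053753.
λ_+ = σ² (1 + √c)² = 12 · (1 + 0.586302)² = 12 · (1.586302)² = 30.196247.

Rounded to 4 decimal places: λ_− ≈ 2.0538, λ_+ ≈ 30.1962.


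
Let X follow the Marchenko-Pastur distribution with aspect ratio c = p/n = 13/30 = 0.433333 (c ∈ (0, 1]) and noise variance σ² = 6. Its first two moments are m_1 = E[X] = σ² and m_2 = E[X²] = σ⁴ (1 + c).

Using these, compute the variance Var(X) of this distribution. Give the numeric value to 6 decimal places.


m_1 = E[X] = σ² = 6, so m_1² = 36.
m_2 = E[X²] = σ⁴ (1 + c) = 36 · (1 + 0.433333) = 36 · 1.433333 = 51.600000.
(Note m_2 − m_1² simplifies to c · σ⁴ = 0.433333 · 36.)

Var(X) = m_2 − m_1² = 51.600000 − 36 = 15.600000.


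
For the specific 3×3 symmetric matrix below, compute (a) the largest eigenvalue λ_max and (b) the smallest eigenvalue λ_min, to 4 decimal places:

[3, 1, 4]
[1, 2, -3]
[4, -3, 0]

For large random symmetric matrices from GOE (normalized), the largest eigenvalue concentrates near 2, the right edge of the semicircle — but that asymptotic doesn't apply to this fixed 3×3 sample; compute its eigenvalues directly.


Since M is real symmetric, all three eigenvalues are real; they are the roots of det(λI − M) = λ³ − (tr M) λ² + s λ − det M, where s is the sum of the principal 2×2 minors.
tr M = 3 + 2 + 0 = 5.
s = (3·2 − 1²) + (3·0 − 4²) + (2·0 − (-3)²) = 5 + (-16) + (-9) = -20.
det M (expand along row 1) = 3·(-9) − 1·12 + 4·(-11) = -83.
Characteristic polynomial: λ³ − 5λ² − 20λ + 83 = 0.
Substitute λ = y + (tr M)/3 = y + 1.666667 to remove the quadratic term: y³ + p·y + q = 0 with p = s − (tr M)²/3 = -28.333333 and q = −2(tr M)³/27 + (tr M)·s/3 − det M = 40.407407.
Three real roots ⇒ use the trigonometric (Viète) form: r = 2√(−p/3) = 6.146363, φ = arccos(3q/(p·r)) = arccos(-0.696092) = 2.340735 rad.
y_k = r·cos(φ/3 − 2πk/3) for k = 0, 1, 2 gives y = 4.368473, 1.560182, -5.928655.
λ_k = y_k + 1.666667 gives λ = 6.0351, 3.2268, -4.2620 (check: the sum is 5.0000 = tr M).

Hence λ_max = 6.0351 and λ_min = -4.2620.
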